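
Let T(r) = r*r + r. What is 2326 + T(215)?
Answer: 48766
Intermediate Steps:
T(r) = r + r² (T(r) = r² + r = r + r²)
2326 + T(215) = 2326 + 215*(1 + 215) = 2326 + 215*216 = 2326 + 46440 = 48766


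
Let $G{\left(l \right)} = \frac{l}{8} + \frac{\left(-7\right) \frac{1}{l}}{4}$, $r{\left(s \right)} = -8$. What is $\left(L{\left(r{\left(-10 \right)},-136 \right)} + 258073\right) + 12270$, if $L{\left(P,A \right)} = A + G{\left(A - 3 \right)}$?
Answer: $\frac{300450877}{1112} \approx 2.7019 \cdot 10^{5}$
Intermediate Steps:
$G{\left(l \right)} = - \frac{7}{4 l} + \frac{l}{8}$ ($G{\left(l \right)} = l \frac{1}{8} + - \frac{7}{l} \frac{1}{4} = \frac{l}{8} - \frac{7}{4 l} = - \frac{7}{4 l} + \frac{l}{8}$)
$L{\left(P,A \right)} = A + \frac{-14 + \left(-3 + A\right)^{2}}{8 \left(-3 + A\right)}$ ($L{\left(P,A \right)} = A + \frac{-14 + \left(A - 3\right)^{2}}{8 \left(A - 3\right)} = A + \frac{-14 + \left(-3 + A\right)^{2}}{8 \left(-3 + A\right)}$)
$\left(L{\left(r{\left(-10 \right)},-136 \right)} + 258073\right) + 12270 = \left(\frac{-5 - -4080 + 9 \left(-136\right)^{2}}{8 \left(-3 - 136\right)} + 258073\right) + 12270 = \left(\frac{-5 + 4080 + 9 \cdot 18496}{8 \left(-139\right)} + 258073\right) + 12270 = \left(\frac{1}{8} \left(- \frac{1}{139}\right) \left(-5 + 4080 + 166464\right) + 258073\right) + 12270 = \left(\frac{1}{8} \left(- \frac{1}{139}\right) 170539 + 258073\right) + 12270 = \left(- \frac{170539}{1112} + 258073\right) + 12270 = \frac{286806637}{1112} + 12270 = \frac{300450877}{1112}$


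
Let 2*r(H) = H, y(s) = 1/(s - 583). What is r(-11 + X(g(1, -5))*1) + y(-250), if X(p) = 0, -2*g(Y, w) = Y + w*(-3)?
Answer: -9165/1666 ≈ -5.5012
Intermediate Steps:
g(Y, w) = -Y/2 + 3*w/2 (g(Y, w) = -(Y + w*(-3))/2 = -(Y - 3*w)/2 = -Y/2 + 3*w/2)
y(s) = 1/(-583 + s)
r(H) = H/2
r(-11 + X(g(1, -5))*1) + y(-250) = (-11 + 0*1)/2 + 1/(-583 - 250) = (-11 + 0)/2 + 1/(-833) = (½)*(-11) - 1/833 = -11/2 - 1/833 = -9165/1666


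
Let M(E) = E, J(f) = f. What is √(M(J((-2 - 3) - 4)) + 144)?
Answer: 3*√15 ≈ 11.619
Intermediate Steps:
√(M(J((-2 - 3) - 4)) + 144) = √(((-2 - 3) - 4) + 144) = √((-5 - 4) + 144) = √(-9 + 144) = √135 = 3*√15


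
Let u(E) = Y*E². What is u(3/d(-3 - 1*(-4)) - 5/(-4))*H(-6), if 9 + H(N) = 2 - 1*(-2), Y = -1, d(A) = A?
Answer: 1445/16 ≈ 90.313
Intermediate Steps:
H(N) = -5 (H(N) = -9 + (2 - 1*(-2)) = -9 + (2 + 2) = -9 + 4 = -5)
u(E) = -E²
u(3/d(-3 - 1*(-4)) - 5/(-4))*H(-6) = -(3/(-3 - 1*(-4)) - 5/(-4))²*(-5) = -(3/(-3 + 4) - 5*(-¼))²*(-5) = -(3/1 + 5/4)²*(-5) = -(3*1 + 5/4)²*(-5) = -(3 + 5/4)²*(-5) = -(17/4)²*(-5) = -1*289/16*(-5) = -289/16*(-5) = 1445/16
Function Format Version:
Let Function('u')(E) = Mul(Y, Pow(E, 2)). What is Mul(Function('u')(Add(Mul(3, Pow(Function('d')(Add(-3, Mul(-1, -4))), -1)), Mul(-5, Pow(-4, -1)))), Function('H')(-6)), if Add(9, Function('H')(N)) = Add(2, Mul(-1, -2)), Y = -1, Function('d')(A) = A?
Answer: Rational(1445, 16) ≈ 90.313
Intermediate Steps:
Function('H')(N) = -5 (Function('H')(N) = Add(-9, Add(2, Mul(-1, -2))) = Add(-9, Add(2, 2)) = Add(-9, 4) = -5)
Function('u')(E) = Mul(-1, Pow(E, 2))
Mul(Function('u')(Add(Mul(3, Pow(Function('d')(Add(-3, Mul(-1, -4))), -1)), Mul(-5, Pow(-4, -1)))), Function('H')(-6)) = Mul(Mul(-1, Pow(Add(Mul(3, Pow(Add(-3, Mul(-1, -4)), -1)), Mul(-5, Pow(-4, -1))), 2)), -5) = Mul(Mul(-1, Pow(Add(Mul(3, Pow(Add(-3, 4), -1)), Mul(-5, Rational(-1, 4))), 2)), -5) = Mul(Mul(-1, Pow(Add(Mul(3, Pow(1, -1)), Rational(5, 4)), 2)), -5) = Mul(Mul(-1, Pow(Add(Mul(3, 1), Rational(5, 4)), 2)), -5) = Mul(Mul(-1, Pow(Add(3, Rational(5, 4)), 2)), -5) = Mul(Mul(-1, Pow(Rational(17, 4), 2)), -5) = Mul(Mul(-1, Rational(289, 16)), -5) = Mul(Rational(-289, 16), -5) = Rational(1445, 16)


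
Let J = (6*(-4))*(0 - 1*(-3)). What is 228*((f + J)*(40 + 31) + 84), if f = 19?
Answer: -838812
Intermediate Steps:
J = -72 (J = -24*(0 + 3) = -24*3 = -72)
228*((f + J)*(40 + 31) + 84) = 228*((19 - 72)*(40 + 31) + 84) = 228*(-53*71 + 84) = 228*(-3763 + 84) = 228*(-3679) = -838812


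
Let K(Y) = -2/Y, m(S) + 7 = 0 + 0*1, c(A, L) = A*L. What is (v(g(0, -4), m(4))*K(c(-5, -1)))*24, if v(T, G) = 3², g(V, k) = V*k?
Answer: -432/5 ≈ -86.400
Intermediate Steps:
m(S) = -7 (m(S) = -7 + (0 + 0*1) = -7 + (0 + 0) = -7 + 0 = -7)
v(T, G) = 9
(v(g(0, -4), m(4))*K(c(-5, -1)))*24 = (9*(-2/((-5*(-1)))))*24 = (9*(-2/5))*24 = (9*(-2*⅕))*24 = (9*(-⅖))*24 = -18/5*24 = -432/5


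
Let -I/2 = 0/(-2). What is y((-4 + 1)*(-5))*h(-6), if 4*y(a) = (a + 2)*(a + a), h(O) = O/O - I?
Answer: 255/2 ≈ 127.50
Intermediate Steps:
I = 0 (I = -0/(-2) = -0*(-1)/2 = -2*0 = 0)
h(O) = 1 (h(O) = O/O - 1*0 = 1 + 0 = 1)
y(a) = a*(2 + a)/2 (y(a) = ((a + 2)*(a + a))/4 = ((2 + a)*(2*a))/4 = (2*a*(2 + a))/4 = a*(2 + a)/2)
y((-4 + 1)*(-5))*h(-6) = (((-4 + 1)*(-5))*(2 + (-4 + 1)*(-5))/2)*1 = ((-3*(-5))*(2 - 3*(-5))/2)*1 = ((1/2)*15*(2 + 15))*1 = ((1/2)*15*17)*1 = (255/2)*1 = 255/2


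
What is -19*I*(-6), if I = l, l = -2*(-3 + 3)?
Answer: 0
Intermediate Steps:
l = 0 (l = -2*0 = 0)
I = 0
-19*I*(-6) = -19*0*(-6) = 0*(-6) = 0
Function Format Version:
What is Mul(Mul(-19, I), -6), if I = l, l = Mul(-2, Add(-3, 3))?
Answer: 0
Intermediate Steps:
l = 0 (l = Mul(-2, 0) = 0)
I = 0
Mul(Mul(-19, I), -6) = Mul(Mul(-19, 0), -6) = Mul(0, -6) = 0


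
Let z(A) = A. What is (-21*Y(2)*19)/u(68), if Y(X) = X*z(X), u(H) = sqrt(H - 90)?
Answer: 798*I*sqrt(22)/11 ≈ 340.27*I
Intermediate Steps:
u(H) = sqrt(-90 + H)
Y(X) = X**2 (Y(X) = X*X = X**2)
(-21*Y(2)*19)/u(68) = (-21*2**2*19)/(sqrt(-90 + 68)) = (-21*4*19)/(sqrt(-22)) = (-84*19)/((I*sqrt(22))) = -(-798)*I*sqrt(22)/11 = 798*I*sqrt(22)/11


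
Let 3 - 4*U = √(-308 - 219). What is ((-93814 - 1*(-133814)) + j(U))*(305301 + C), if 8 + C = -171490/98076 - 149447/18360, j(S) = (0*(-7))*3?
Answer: 244971380107000/20061 ≈ 1.2211e+10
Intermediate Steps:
U = ¾ - I*√527/4 (U = ¾ - √(-308 - 219)/4 = ¾ - I*√527/4 ≈ 0.75 - 5.7391*I)
j(S) = 0 (j(S) = 0*3 = 0)
C = -14354333/802440 (C = -8 + (-171490/98076 - 149447/18360) = -8 + (-171490*1/98076 - 149447*1/18360) = -8 + (-7795/4458 - 8791/1080) = -8 - 7934813/802440 = -14354333/802440 ≈ -17.888)
((-93814 - 1*(-133814)) + j(U))*(305301 + C) = ((-93814 - 1*(-133814)) + 0)*(305301 - 14354333/802440) = ((-93814 + 133814) + 0)*(244971380107/802440) = (40000 + 0)*(244971380107/802440) = 40000*(244971380107/802440) = 244971380107000/20061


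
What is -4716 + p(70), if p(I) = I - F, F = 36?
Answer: -4682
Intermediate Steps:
p(I) = -36 + I (p(I) = I - 1*36 = I - 36 = -36 + I)
-4716 + p(70) = -4716 + (-36 + 70) = -4716 + 34 = -4682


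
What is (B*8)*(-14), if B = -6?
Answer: 672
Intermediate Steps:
(B*8)*(-14) = -6*8*(-14) = -48*(-14) = 672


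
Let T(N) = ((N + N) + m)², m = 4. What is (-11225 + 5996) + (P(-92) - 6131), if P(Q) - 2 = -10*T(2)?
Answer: -11998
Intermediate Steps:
T(N) = (4 + 2*N)² (T(N) = ((N + N) + 4)² = (2*N + 4)² = (4 + 2*N)²)
P(Q) = -638 (P(Q) = 2 - 40*(2 + 2)² = 2 - 40*4² = 2 - 40*16 = 2 - 10*64 = 2 - 640 = -638)
(-11225 + 5996) + (P(-92) - 6131) = (-11225 + 5996) + (-638 - 6131) = -5229 - 6769 = -11998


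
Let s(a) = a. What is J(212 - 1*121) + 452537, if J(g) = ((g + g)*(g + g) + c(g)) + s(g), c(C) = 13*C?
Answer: 486935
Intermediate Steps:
J(g) = 4*g**2 + 14*g (J(g) = ((g + g)*(g + g) + 13*g) + g = ((2*g)*(2*g) + 13*g) + g = (4*g**2 + 13*g) + g = 4*g**2 + 14*g)
J(212 - 1*121) + 452537 = 2*(212 - 1*121)*(7 + 2*(212 - 1*121)) + 452537 = 2*(212 - 121)*(7 + 2*(212 - 121)) + 452537 = 2*91*(7 + 2*91) + 452537 = 2*91*(7 + 182) + 452537 = 2*91*189 + 452537 = 34398 + 452537 = 486935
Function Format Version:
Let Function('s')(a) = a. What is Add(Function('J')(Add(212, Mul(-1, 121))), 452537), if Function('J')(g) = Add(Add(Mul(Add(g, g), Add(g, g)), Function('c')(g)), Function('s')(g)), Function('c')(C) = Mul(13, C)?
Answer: 486935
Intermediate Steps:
Function('J')(g) = Add(Mul(4, Pow(g, 2)), Mul(14, g)) (Function('J')(g) = Add(Add(Mul(Add(g, g), Add(g, g)), Mul(13, g)), g) = Add(Add(Mul(Mul(2, g), Mul(2, g)), Mul(13, g)), g) = Add(Add(Mul(4, Pow(g, 2)), Mul(13, g)), g) = Add(Mul(4, Pow(g, 2)), Mul(14, g)))
Add(Function('J')(Add(212, Mul(-1, 121))), 452537) = Add(Mul(2, Add(212, Mul(-1, 121)), Add(7, Mul(2, Add(212, Mul(-1, 121))))), 452537) = Add(Mul(2, Add(212, -121), Add(7, Mul(2, Add(212, -121)))), 452537) = Add(Mul(2, 91, Add(7, Mul(2, 91))), 452537) = Add(Mul(2, 91, Add(7, 182)), 452537) = Add(Mul(2, 91, 189), 452537) = Add(34398, 452537) = 486935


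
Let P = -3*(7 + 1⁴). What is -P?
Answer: 24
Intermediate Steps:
P = -24 (P = -3*(7 + 1) = -3*8 = -24)
-P = -1*(-24) = 24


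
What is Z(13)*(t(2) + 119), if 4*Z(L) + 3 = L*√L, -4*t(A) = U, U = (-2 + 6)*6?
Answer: -339/4 + 1469*√13/4 ≈ 1239.4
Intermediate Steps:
U = 24 (U = 4*6 = 24)
t(A) = -6 (t(A) = -¼*24 = -6)
Z(L) = -¾ + L^(3/2)/4 (Z(L) = -¾ + (L*√L)/4 = -¾ + L^(3/2)/4)
Z(13)*(t(2) + 119) = (-¾ + 13^(3/2)/4)*(-6 + 119) = (-¾ + (13*√13)/4)*113 = (-¾ + 13*√13/4)*113 = -339/4 + 1469*√13/4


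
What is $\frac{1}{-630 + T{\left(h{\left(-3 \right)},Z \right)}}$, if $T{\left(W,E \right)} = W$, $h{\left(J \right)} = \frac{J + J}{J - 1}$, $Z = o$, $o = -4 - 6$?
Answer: $- \frac{2}{1257} \approx -0.0015911$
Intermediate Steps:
$o = -10$ ($o = -4 - 6 = -10$)
$Z = -10$
$h{\left(J \right)} = \frac{2 J}{-1 + J}$
$\frac{1}{-630 + T{\left(h{\left(-3 \right)},Z \right)}} = \frac{1}{-630 + 2 \left(-3\right) \frac{1}{-1 - 3}} = \frac{1}{-630 + 2 \left(-3\right) \frac{1}{-4}} = \frac{1}{-630 + 2 \left(-3\right) \left(- \frac{1}{4}\right)} = \frac{1}{-630 + \frac{3}{2}} = \frac{1}{- \frac{1257}{2}} = - \frac{2}{1257}$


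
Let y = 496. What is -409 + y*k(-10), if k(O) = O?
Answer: -5369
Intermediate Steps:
-409 + y*k(-10) = -409 + 496*(-10) = -409 - 4960 = -5369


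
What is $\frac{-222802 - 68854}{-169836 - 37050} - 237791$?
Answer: $- \frac{24597668585}{103443} \approx -2.3779 \cdot 10^{5}$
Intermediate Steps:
$\frac{-222802 - 68854}{-169836 - 37050} - 237791 = - \frac{291656}{-206886} - 237791 = \left(-291656\right) \left(- \frac{1}{206886}\right) - 237791 = \frac{145828}{103443} - 237791 = - \frac{24597668585}{103443}$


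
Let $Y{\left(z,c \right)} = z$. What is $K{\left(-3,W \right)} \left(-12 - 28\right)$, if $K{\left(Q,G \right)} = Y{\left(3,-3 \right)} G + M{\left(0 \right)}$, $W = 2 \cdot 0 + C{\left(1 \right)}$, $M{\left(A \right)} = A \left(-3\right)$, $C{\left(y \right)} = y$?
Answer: $-120$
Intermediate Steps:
$M{\left(A \right)} = - 3 A$
$W = 1$ ($W = 2 \cdot 0 + 1 = 0 + 1 = 1$)
$K{\left(Q,G \right)} = 3 G$ ($K{\left(Q,G \right)} = 3 G - 0 = 3 G + 0 = 3 G$)
$K{\left(-3,W \right)} \left(-12 - 28\right) = 3 \cdot 1 \left(-12 - 28\right) = 3 \left(-40\right) = -120$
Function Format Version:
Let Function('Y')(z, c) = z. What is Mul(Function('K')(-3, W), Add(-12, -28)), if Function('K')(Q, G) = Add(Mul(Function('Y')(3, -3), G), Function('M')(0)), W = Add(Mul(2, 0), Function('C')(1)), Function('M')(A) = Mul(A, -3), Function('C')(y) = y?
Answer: -120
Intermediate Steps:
Function('M')(A) = Mul(-3, A)
W = 1 (W = Add(Mul(2, 0), 1) = Add(0, 1) = 1)
Function('K')(Q, G) = Mul(3, G) (Function('K')(Q, G) = Add(Mul(3, G), Mul(-3, 0)) = Add(Mul(3, G), 0) = Mul(3, G))
Mul(Function('K')(-3, W), Add(-12, -28)) = Mul(Mul(3, 1), Add(-12, -28)) = Mul(3, -40) = -120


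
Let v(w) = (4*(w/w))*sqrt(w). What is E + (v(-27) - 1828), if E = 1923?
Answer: 95 + 12*I*sqrt(3) ≈ 95.0 + 20.785*I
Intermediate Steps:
v(w) = 4*sqrt(w) (v(w) = (4*1)*sqrt(w) = 4*sqrt(w))
E + (v(-27) - 1828) = 1923 + (4*sqrt(-27) - 1828) = 1923 + (4*(3*I*sqrt(3)) - 1828) = 1923 + (12*I*sqrt(3) - 1828) = 1923 + (-1828 + 12*I*sqrt(3)) = 95 + 12*I*sqrt(3)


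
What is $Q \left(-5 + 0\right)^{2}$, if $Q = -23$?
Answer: $-575$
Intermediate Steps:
$Q \left(-5 + 0\right)^{2} = - 23 \left(-5 + 0\right)^{2} = - 23 \left(-5\right)^{2} = \left(-23\right) 25 = -575$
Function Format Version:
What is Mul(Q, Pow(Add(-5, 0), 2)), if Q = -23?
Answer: -575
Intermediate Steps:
Mul(Q, Pow(Add(-5, 0), 2)) = Mul(-23, Pow(Add(-5, 0), 2)) = Mul(-23, Pow(-5, 2)) = Mul(-23, 25) = -575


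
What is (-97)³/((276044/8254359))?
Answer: -7533530591607/276044 ≈ -2.7291e+7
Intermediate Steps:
(-97)³/((276044/8254359)) = -912673/(276044*(1/8254359)) = -912673/276044/8254359 = -912673*8254359/276044 = -7533530591607/276044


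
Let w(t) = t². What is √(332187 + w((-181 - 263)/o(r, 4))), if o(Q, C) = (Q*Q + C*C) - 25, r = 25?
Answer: √7878159213/154 ≈ 576.36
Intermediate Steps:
o(Q, C) = -25 + C² + Q² (o(Q, C) = (Q² + C²) - 25 = (C² + Q²) - 25 = -25 + C² + Q²)
√(332187 + w((-181 - 263)/o(r, 4))) = √(332187 + ((-181 - 263)/(-25 + 4² + 25²))²) = √(332187 + (-444/(-25 + 16 + 625))²) = √(332187 + (-444/616)²) = √(332187 + (-444*1/616)²) = √(332187 + (-111/154)²) = √(332187 + 12321/23716) = √(7878159213/23716) = √7878159213/154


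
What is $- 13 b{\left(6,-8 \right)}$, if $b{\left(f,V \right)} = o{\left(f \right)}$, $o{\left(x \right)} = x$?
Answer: $-78$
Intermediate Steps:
$b{\left(f,V \right)} = f$
$- 13 b{\left(6,-8 \right)} = \left(-13\right) 6 = -78$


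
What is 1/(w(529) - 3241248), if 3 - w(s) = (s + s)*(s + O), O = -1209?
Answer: -1/2521805 ≈ -3.9654e-7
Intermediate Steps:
w(s) = 3 - 2*s*(-1209 + s) (w(s) = 3 - (s + s)*(s - 1209) = 3 - 2*s*(-1209 + s))
1/(w(529) - 3241248) = 1/((3 - 2*529² + 2418*529) - 3241248) = 1/((3 - 2*279841 + 1279122) - 3241248) = 1/((3 - 559682 + 1279122) - 3241248) = 1/(719443 - 3241248) = 1/(-2521805) = -1/2521805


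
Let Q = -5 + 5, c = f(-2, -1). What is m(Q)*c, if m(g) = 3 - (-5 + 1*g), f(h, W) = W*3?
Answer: -24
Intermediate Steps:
f(h, W) = 3*W
c = -3 (c = 3*(-1) = -3)
Q = 0
m(g) = 8 - g (m(g) = 3 - (-5 + g) = 3 + (5 - g) = 8 - g)
m(Q)*c = (8 - 1*0)*(-3) = (8 + 0)*(-3) = 8*(-3) = -24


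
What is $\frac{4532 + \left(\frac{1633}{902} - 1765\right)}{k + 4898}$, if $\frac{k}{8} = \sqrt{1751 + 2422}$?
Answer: $\frac{6116296683}{10699222732} - \frac{2497467 \sqrt{4173}}{2674805683} \approx 0.51134$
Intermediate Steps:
$k = 8 \sqrt{4173}$ ($k = 8 \sqrt{1751 + 2422} = 8 \sqrt{4173} \approx 516.79$)
$\frac{4532 + \left(\frac{1633}{902} - 1765\right)}{k + 4898} = \frac{4532 + \left(\frac{1633}{902} - 1765\right)}{8 \sqrt{4173} + 4898} = \frac{4532 + \left(1633 \cdot \frac{1}{902} - 1765\right)}{4898 + 8 \sqrt{4173}} = \frac{4532 + \left(\frac{1633}{902} - 1765\right)}{4898 + 8 \sqrt{4173}} = \frac{4532 - \frac{1590397}{902}}{4898 + 8 \sqrt{4173}} = \frac{2497467}{902 \left(4898 + 8 \sqrt{4173}\right)}$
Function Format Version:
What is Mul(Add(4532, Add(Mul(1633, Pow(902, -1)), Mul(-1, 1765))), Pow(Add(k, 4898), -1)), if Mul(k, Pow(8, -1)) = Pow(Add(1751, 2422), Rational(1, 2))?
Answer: Add(Rational(6116296683, 10699222732), Mul(Rational(-2497467, 2674805683), Pow(4173, Rational(1, 2)))) ≈ 0.51134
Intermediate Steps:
k = Mul(8, Pow(4173, Rational(1, 2))) (k = Mul(8, Pow(Add(1751, 2422), Rational(1, 2))) = Mul(8, Pow(4173, Rational(1, 2))) ≈ 516.79)
Mul(Add(4532, Add(Mul(1633, Pow(902, -1)), Mul(-1, 1765))), Pow(Add(k, 4898), -1)) = Mul(Add(4532, Add(Mul(1633, Pow(902, -1)), Mul(-1, 1765))), Pow(Add(Mul(8, Pow(4173, Rational(1, 2))), 4898), -1)) = Mul(Add(4532, Add(Mul(1633, Rational(1, 902)), -1765)), Pow(Add(4898, Mul(8, Pow(4173, Rational(1, 2)))), -1)) = Mul(Add(4532, Add(Rational(1633, 902), -1765)), Pow(Add(4898, Mul(8, Pow(4173, Rational(1, 2)))), -1)) = Mul(Add(4532, Rational(-1590397, 902)), Pow(Add(4898, Mul(8, Pow(4173, Rational(1, 2)))), -1)) = Mul(Rational(2497467, 902), Pow(Add(4898, Mul(8, Pow(4173, Rational(1, 2)))), -1))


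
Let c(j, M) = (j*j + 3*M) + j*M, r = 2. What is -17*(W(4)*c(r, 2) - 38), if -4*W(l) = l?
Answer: 884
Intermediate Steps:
c(j, M) = j² + 3*M + M*j (c(j, M) = (j² + 3*M) + M*j = j² + 3*M + M*j)
W(l) = -l/4
-17*(W(4)*c(r, 2) - 38) = -17*((-¼*4)*(2² + 3*2 + 2*2) - 38) = -17*(-(4 + 6 + 4) - 38) = -17*(-1*14 - 38) = -17*(-14 - 38) = -17*(-52) = 884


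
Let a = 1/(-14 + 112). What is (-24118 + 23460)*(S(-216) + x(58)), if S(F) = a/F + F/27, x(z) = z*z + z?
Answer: -3396574897/1512 ≈ -2.2464e+6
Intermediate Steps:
x(z) = z + z² (x(z) = z² + z = z + z²)
a = 1/98 ≈ 0.010204
S(F) = F/27 + 1/(98*F) (S(F) = 1/(98*F) + F/27 = F/27 + 1/(98*F))
(-24118 + 23460)*(S(-216) + x(58)) = (-24118 + 23460)*(((1/27)*(-216) + (1/98)/(-216)) + 58*(1 + 58)) = -658*((-8 + (1/98)*(-1/216)) + 58*59) = -658*((-8 - 1/21168) + 3422) = -658*(-169345/21168 + 3422) = -658*72267551/21168 = -3396574897/1512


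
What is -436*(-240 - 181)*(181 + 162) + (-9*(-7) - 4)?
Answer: 62959767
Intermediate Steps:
-436*(-240 - 181)*(181 + 162) + (-9*(-7) - 4) = -(-183556)*343 + (63 - 4) = -436*(-144403) + 59 = 62959708 + 59 = 62959767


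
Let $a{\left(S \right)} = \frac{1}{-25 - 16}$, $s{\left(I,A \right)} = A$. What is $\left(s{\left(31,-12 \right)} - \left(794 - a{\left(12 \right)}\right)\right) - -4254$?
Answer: $\frac{141367}{41} \approx 3448.0$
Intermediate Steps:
$a{\left(S \right)} = - \frac{1}{41}$ ($a{\left(S \right)} = \frac{1}{-41} = - \frac{1}{41}$)
$\left(s{\left(31,-12 \right)} - \left(794 - a{\left(12 \right)}\right)\right) - -4254 = \left(-12 - \left(794 - - \frac{1}{41}\right)\right) - -4254 = \left(-12 - \left(794 + \frac{1}{41}\right)\right) + 4254 = \left(-12 - \frac{32555}{41}\right) + 4254 = - \frac{33047}{41} + 4254 = \frac{141367}{41}$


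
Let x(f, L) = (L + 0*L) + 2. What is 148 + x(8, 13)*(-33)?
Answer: -347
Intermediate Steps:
x(f, L) = 2 + L (x(f, L) = (L + 0) + 2 = L + 2 = 2 + L)
148 + x(8, 13)*(-33) = 148 + (2 + 13)*(-33) = 148 + 15*(-33) = 148 - 495 = -347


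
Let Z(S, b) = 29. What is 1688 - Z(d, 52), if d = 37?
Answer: 1659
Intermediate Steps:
1688 - Z(d, 52) = 1688 - 1*29 = 1688 - 29 = 1659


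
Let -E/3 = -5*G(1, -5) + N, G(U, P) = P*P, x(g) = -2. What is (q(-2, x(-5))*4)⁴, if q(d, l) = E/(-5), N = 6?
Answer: 4158271385856/625 ≈ 6.6532e+9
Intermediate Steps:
G(U, P) = P²
E = 357 (E = -3*(-5*(-5)² + 6) = -3*(-5*25 + 6) = -3*(-125 + 6) = -3*(-119) = 357)
q(d, l) = -357/5 (q(d, l) = 357/(-5) = 357*(-⅕) = -357/5)
(q(-2, x(-5))*4)⁴ = (-357/5*4)⁴ = (-1428/5)⁴ = 4158271385856/625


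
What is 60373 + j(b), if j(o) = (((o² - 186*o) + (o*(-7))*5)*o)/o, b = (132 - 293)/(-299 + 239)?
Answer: 215233861/3600 ≈ 59787.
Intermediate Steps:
b = 161/60 (b = -161/(-60) = -161*(-1/60) = 161/60 ≈ 2.6833)
j(o) = o² - 221*o (j(o) = (((o² - 186*o) - 7*o*5)*o)/o = (((o² - 186*o) - 35*o)*o)/o = ((o² - 221*o)*o)/o = (o*(o² - 221*o))/o = o² - 221*o)
60373 + j(b) = 60373 + 161*(-221 + 161/60)/60 = 60373 + (161/60)*(-13099/60) = 60373 - 2108939/3600 = 215233861/3600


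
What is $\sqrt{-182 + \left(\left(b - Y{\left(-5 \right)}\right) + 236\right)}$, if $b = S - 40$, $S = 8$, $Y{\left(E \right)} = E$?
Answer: $3 \sqrt{3} \approx 5.1962$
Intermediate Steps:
$b = -32$ ($b = 8 - 40 = -32$)
$\sqrt{-182 + \left(\left(b - Y{\left(-5 \right)}\right) + 236\right)} = \sqrt{-182 + \left(\left(-32 - -5\right) + 236\right)} = \sqrt{-182 + \left(\left(-32 + 5\right) + 236\right)} = \sqrt{-182 + \left(-27 + 236\right)} = \sqrt{-182 + 209} = \sqrt{27} = 3 \sqrt{3}$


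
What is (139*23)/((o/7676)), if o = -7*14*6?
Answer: -6135043/147 ≈ -41735.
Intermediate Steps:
o = -588 (o = -98*6 = -588)
(139*23)/((o/7676)) = (139*23)/((-588/7676)) = 3197/((-588*1/7676)) = 3197/(-147/1919) = 3197*(-1919/147) = -6135043/147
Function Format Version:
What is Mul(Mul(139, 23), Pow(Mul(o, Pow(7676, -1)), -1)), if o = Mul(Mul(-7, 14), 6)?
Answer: Rational(-6135043, 147) ≈ -41735.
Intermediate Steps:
o = -588 (o = Mul(-98, 6) = -588)
Mul(Mul(139, 23), Pow(Mul(o, Pow(7676, -1)), -1)) = Mul(Mul(139, 23), Pow(Mul(-588, Pow(7676, -1)), -1)) = Mul(3197, Pow(Mul(-588, Rational(1, 7676)), -1)) = Mul(3197, Pow(Rational(-147, 1919), -1)) = Mul(3197, Rational(-1919, 147)) = Rational(-6135043, 147)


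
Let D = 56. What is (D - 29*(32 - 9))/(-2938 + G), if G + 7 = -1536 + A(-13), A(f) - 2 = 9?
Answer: 611/4470 ≈ 0.13669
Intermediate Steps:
A(f) = 11 (A(f) = 2 + 9 = 11)
G = -1532 (G = -7 + (-1536 + 11) = -7 - 1525 = -1532)
(D - 29*(32 - 9))/(-2938 + G) = (56 - 29*(32 - 9))/(-2938 - 1532) = (56 - 29*23)/(-4470) = (56 - 667)*(-1/4470) = -611*(-1/4470) = 611/4470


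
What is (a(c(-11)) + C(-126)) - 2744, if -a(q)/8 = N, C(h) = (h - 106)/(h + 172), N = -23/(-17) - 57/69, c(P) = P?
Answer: -1076524/391 ≈ -2753.3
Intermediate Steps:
N = 206/391 (N = -23*(-1/17) - 57*1/69 = 23/17 - 19/23 = 206/391 ≈ 0.52685)
C(h) = (-106 + h)/(172 + h)
a(q) = -1648/391 (a(q) = -8*206/391 = -1648/391)
(a(c(-11)) + C(-126)) - 2744 = (-1648/391 + (-106 - 126)/(172 - 126)) - 2744 = (-1648/391 - 232/46) - 2744 = (-1648/391 + (1/46)*(-232)) - 2744 = (-1648/391 - 116/23) - 2744 = -3620/391 - 2744 = -1076524/391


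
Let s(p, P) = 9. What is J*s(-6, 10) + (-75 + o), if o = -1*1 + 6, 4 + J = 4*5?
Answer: 74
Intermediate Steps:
J = 16 (J = -4 + 4*5 = -4 + 20 = 16)
o = 5 (o = -1 + 6 = 5)
J*s(-6, 10) + (-75 + o) = 16*9 + (-75 + 5) = 144 - 70 = 74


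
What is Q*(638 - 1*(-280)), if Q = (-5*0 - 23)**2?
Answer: 485622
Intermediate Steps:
Q = 529 (Q = (0 - 23)**2 = (-23)**2 = 529)
Q*(638 - 1*(-280)) = 529*(638 - 1*(-280)) = 529*(638 + 280) = 529*918 = 485622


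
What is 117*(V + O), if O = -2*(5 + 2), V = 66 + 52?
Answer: 12168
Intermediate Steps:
V = 118
O = -14 (O = -2*7 = -14)
117*(V + O) = 117*(118 - 14) = 117*104 = 12168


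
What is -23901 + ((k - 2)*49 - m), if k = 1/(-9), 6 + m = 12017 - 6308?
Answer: -267367/9 ≈ -29707.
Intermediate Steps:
m = 5703 (m = -6 + (12017 - 6308) = -6 + 5709 = 5703)
k = -1/9 ≈ -0.11111
-23901 + ((k - 2)*49 - m) = -23901 + ((-1/9 - 2)*49 - 1*5703) = -23901 + (-19/9*49 - 5703) = -23901 + (-931/9 - 5703) = -23901 - 52258/9 = -267367/9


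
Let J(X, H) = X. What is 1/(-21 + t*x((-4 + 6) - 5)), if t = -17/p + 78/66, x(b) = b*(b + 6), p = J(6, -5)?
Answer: -22/135 ≈ -0.16296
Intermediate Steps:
p = 6
x(b) = b*(6 + b)
t = -109/66 (t = -17/6 + 78/66 = -17*⅙ + 78*(1/66) = -17/6 + 13/11 = -109/66 ≈ -1.6515)
1/(-21 + t*x((-4 + 6) - 5)) = 1/(-21 - 109*((-4 + 6) - 5)*(6 + ((-4 + 6) - 5))/66) = 1/(-21 - 109*(2 - 5)*(6 + (2 - 5))/66) = 1/(-21 - (-109)*(6 - 3)/22) = 1/(-21 - (-109)*3/22) = 1/(-21 - 109/66*(-9)) = 1/(-21 + 327/22) = 1/(-135/22) = -22/135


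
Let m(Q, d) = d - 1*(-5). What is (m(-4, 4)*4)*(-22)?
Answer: -792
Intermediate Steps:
m(Q, d) = 5 + d (m(Q, d) = d + 5 = 5 + d)
(m(-4, 4)*4)*(-22) = ((5 + 4)*4)*(-22) = (9*4)*(-22) = 36*(-22) = -792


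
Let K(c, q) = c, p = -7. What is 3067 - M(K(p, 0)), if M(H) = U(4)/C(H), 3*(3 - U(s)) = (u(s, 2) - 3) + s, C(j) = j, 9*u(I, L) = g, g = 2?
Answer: 82819/27 ≈ 3067.4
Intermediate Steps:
u(I, L) = 2/9 (u(I, L) = (⅑)*2 = 2/9)
U(s) = 106/27 - s/3 (U(s) = 3 - ((2/9 - 3) + s)/3 = 3 - (-25/9 + s)/3 = 3 + (25/27 - s/3) = 106/27 - s/3)
M(H) = 70/(27*H) (M(H) = (106/27 - ⅓*4)/H = (106/27 - 4/3)/H = 70/(27*H))
3067 - M(K(p, 0)) = 3067 - 70/(27*(-7)) = 3067 - 70*(-1)/(27*7) = 3067 - 1*(-10/27) = 3067 + 10/27 = 82819/27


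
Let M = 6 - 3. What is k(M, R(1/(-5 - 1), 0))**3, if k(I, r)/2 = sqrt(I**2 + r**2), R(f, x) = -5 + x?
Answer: 272*sqrt(34) ≈ 1586.0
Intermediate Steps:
M = 3
k(I, r) = 2*sqrt(I**2 + r**2)
k(M, R(1/(-5 - 1), 0))**3 = (2*sqrt(3**2 + (-5 + 0)**2))**3 = (2*sqrt(9 + (-5)**2))**3 = (2*sqrt(9 + 25))**3 = (2*sqrt(34))**3 = 272*sqrt(34)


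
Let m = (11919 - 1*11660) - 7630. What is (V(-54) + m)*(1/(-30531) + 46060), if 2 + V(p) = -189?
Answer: -10634121929758/30531 ≈ -3.4831e+8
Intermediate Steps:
V(p) = -191 (V(p) = -2 - 189 = -191)
m = -7371 (m = (11919 - 11660) - 7630 = 259 - 7630 = -7371)
(V(-54) + m)*(1/(-30531) + 46060) = (-191 - 7371)*(1/(-30531) + 46060) = -7562*(-1/30531 + 46060) = -7562*1406257859/30531 = -10634121929758/30531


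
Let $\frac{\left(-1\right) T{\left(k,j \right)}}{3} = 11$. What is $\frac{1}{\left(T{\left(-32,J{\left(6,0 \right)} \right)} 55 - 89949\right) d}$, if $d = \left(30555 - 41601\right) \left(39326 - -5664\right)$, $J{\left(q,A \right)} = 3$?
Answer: $\frac{1}{45602995228560} \approx 2.1928 \cdot 10^{-14}$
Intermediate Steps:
$T{\left(k,j \right)} = -33$ ($T{\left(k,j \right)} = \left(-3\right) 11 = -33$)
$d = -496959540$ ($d = - 11046 \left(39326 + 5664\right) = \left(-11046\right) 44990 = -496959540$)
$\frac{1}{\left(T{\left(-32,J{\left(6,0 \right)} \right)} 55 - 89949\right) d} = \frac{1}{\left(\left(-33\right) 55 - 89949\right) \left(-496959540\right)} = \frac{1}{-1815 - 89949} \left(- \frac{1}{496959540}\right) = \frac{1}{-91764} \left(- \frac{1}{496959540}\right) = \left(- \frac{1}{91764}\right) \left(- \frac{1}{496959540}\right) = \frac{1}{45602995228560}$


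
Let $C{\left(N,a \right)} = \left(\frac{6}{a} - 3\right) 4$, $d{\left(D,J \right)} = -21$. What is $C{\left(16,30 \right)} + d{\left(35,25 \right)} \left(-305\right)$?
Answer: $\frac{31969}{5} \approx 6393.8$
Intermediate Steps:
$C{\left(N,a \right)} = -12 + \frac{24}{a}$ ($C{\left(N,a \right)} = \left(-3 + \frac{6}{a}\right) 4 = -12 + \frac{24}{a}$)
$C{\left(16,30 \right)} + d{\left(35,25 \right)} \left(-305\right) = \left(-12 + \frac{24}{30}\right) - -6405 = \left(-12 + 24 \cdot \frac{1}{30}\right) + 6405 = \left(-12 + \frac{4}{5}\right) + 6405 = - \frac{56}{5} + 6405 = \frac{31969}{5}$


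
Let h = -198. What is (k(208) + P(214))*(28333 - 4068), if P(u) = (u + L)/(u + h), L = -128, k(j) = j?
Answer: 41420355/8 ≈ 5.1775e+6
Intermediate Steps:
P(u) = (-128 + u)/(-198 + u) (P(u) = (u - 128)/(u - 198) = (-128 + u)/(-198 + u))
(k(208) + P(214))*(28333 - 4068) = (208 + (-128 + 214)/(-198 + 214))*(28333 - 4068) = (208 + 86/16)*24265 = (208 + (1/16)*86)*24265 = (208 + 43/8)*24265 = (1707/8)*24265 = 41420355/8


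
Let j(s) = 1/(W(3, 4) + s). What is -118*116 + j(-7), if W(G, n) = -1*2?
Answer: -123193/9 ≈ -13688.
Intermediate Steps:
W(G, n) = -2
j(s) = 1/(-2 + s)
-118*116 + j(-7) = -118*116 + 1/(-2 - 7) = -13688 + 1/(-9) = -13688 - ⅑ = -123193/9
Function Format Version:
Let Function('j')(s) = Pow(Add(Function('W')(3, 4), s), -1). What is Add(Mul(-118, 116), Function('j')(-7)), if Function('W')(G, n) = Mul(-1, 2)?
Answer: Rational(-123193, 9) ≈ -13688.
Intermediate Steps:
Function('W')(G, n) = -2
Function('j')(s) = Pow(Add(-2, s), -1)
Add(Mul(-118, 116), Function('j')(-7)) = Add(Mul(-118, 116), Pow(Add(-2, -7), -1)) = Add(-13688, Pow(-9, -1)) = Add(-13688, Rational(-1, 9)) = Rational(-123193, 9)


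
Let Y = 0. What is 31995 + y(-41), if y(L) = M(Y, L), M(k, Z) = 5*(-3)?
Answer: 31980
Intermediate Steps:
M(k, Z) = -15
y(L) = -15
31995 + y(-41) = 31995 - 15 = 31980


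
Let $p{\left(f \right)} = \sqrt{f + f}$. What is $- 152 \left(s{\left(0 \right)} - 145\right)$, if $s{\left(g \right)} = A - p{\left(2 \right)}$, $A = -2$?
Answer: $22648$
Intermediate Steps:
$p{\left(f \right)} = \sqrt{2} \sqrt{f}$ ($p{\left(f \right)} = \sqrt{2 f} = \sqrt{2} \sqrt{f}$)
$s{\left(g \right)} = -4$ ($s{\left(g \right)} = -2 - \sqrt{2} \sqrt{2} = -2 - 2 = -4$)
$- 152 \left(s{\left(0 \right)} - 145\right) = - 152 \left(-4 - 145\right) = \left(-152\right) \left(-149\right) = 22648$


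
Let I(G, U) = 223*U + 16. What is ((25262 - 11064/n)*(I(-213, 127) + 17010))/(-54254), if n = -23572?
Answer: -3375443215502/159859411 ≈ -21115.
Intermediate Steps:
I(G, U) = 16 + 223*U
((25262 - 11064/n)*(I(-213, 127) + 17010))/(-54254) = ((25262 - 11064/(-23572))*((16 + 223*127) + 17010))/(-54254) = ((25262 - 11064*(-1/23572))*((16 + 28321) + 17010))*(-1/54254) = ((25262 + 2766/5893)*(28337 + 17010))*(-1/54254) = ((148871732/5893)*45347)*(-1/54254) = (6750886431004/5893)*(-1/54254) = -3375443215502/159859411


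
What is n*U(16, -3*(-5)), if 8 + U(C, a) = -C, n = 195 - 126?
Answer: -1656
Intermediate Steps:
n = 69
U(C, a) = -8 - C
n*U(16, -3*(-5)) = 69*(-8 - 1*16) = 69*(-8 - 16) = 69*(-24) = -1656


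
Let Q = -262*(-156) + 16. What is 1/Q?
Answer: 1/40888 ≈ 2.4457e-5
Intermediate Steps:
Q = 40888 (Q = 40872 + 16 = 40888)
1/Q = 1/40888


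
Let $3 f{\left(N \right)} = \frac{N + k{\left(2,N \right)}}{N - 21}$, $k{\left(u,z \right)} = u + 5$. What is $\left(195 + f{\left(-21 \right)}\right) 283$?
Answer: $\frac{496948}{9} \approx 55216.0$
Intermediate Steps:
$k{\left(u,z \right)} = 5 + u$
$f{\left(N \right)} = \frac{7 + N}{3 \left(-21 + N\right)}$ ($f{\left(N \right)} = \frac{\left(N + \left(5 + 2\right)\right) \frac{1}{N - 21}}{3} = \frac{\left(N + 7\right) \frac{1}{-21 + N}}{3} = \frac{\left(7 + N\right) \frac{1}{-21 + N}}{3} = \frac{\frac{1}{-21 + N} \left(7 + N\right)}{3} = \frac{7 + N}{3 \left(-21 + N\right)}$)
$\left(195 + f{\left(-21 \right)}\right) 283 = \left(195 + \frac{7 - 21}{3 \left(-21 - 21\right)}\right) 283 = \left(195 + \frac{1}{3} \frac{1}{-42} \left(-14\right)\right) 283 = \left(195 + \frac{1}{3} \left(- \frac{1}{42}\right) \left(-14\right)\right) 283 = \left(195 + \frac{1}{9}\right) 283 = \frac{1756}{9} \cdot 283 = \frac{496948}{9}$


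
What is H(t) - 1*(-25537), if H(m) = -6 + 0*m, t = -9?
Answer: 25531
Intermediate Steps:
H(m) = -6 (H(m) = -6 + 0 = -6)
H(t) - 1*(-25537) = -6 - 1*(-25537) = -6 + 25537 = 25531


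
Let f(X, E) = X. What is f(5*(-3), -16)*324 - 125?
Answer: -4985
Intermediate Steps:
f(5*(-3), -16)*324 - 125 = (5*(-3))*324 - 125 = -15*324 - 125 = -4860 - 125 = -4985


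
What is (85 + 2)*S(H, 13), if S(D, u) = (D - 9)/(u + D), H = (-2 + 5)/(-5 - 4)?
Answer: -1218/19 ≈ -64.105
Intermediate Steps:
H = -⅓ (H = 3/(-9) = 3*(-⅑) = -⅓ ≈ -0.33333)
S(D, u) = (-9 + D)/(D + u)
(85 + 2)*S(H, 13) = (85 + 2)*((-9 - ⅓)/(-⅓ + 13)) = 87*(-28/3/(38/3)) = 87*((3/38)*(-28/3)) = 87*(-14/19) = -1218/19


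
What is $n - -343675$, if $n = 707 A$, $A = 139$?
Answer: $441948$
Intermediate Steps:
$n = 98273$ ($n = 707 \cdot 139 = 98273$)
$n - -343675 = 98273 - -343675 = 98273 + 343675 = 441948$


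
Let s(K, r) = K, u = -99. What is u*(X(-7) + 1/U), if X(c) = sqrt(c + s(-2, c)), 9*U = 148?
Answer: -891/148 - 297*I ≈ -6.0203 - 297.0*I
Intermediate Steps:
U = 148/9 (U = (1/9)*148 = 148/9 ≈ 16.444)
X(c) = sqrt(-2 + c) (X(c) = sqrt(c - 2) = sqrt(-2 + c))
u*(X(-7) + 1/U) = -99*(sqrt(-2 - 7) + 1/(148/9)) = -99*(sqrt(-9) + 9/148) = -99*(3*I + 9/148) = -99*(9/148 + 3*I) = -891/148 - 297*I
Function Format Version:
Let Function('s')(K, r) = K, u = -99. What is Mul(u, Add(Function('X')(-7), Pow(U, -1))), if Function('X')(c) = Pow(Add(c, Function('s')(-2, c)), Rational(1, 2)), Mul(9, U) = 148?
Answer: Add(Rational(-891, 148), Mul(-297, I)) ≈ Add(-6.0203, Mul(-297.00, I))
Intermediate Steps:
U = Rational(148, 9) (U = Mul(Rational(1, 9), 148) = Rational(148, 9) ≈ 16.444)
Function('X')(c) = Pow(Add(-2, c), Rational(1, 2)) (Function('X')(c) = Pow(Add(c, -2), Rational(1, 2)) = Pow(Add(-2, c), Rational(1, 2)))
Mul(u, Add(Function('X')(-7), Pow(U, -1))) = Mul(-99, Add(Pow(Add(-2, -7), Rational(1, 2)), Pow(Rational(148, 9), -1))) = Mul(-99, Add(Pow(-9, Rational(1, 2)), Rational(9, 148))) = Mul(-99, Add(Mul(3, I), Rational(9, 148))) = Mul(-99, Add(Rational(9, 148), Mul(3, I))) = Add(Rational(-891, 148), Mul(-297, I))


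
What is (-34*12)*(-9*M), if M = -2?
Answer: -7344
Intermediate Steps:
(-34*12)*(-9*M) = (-34*12)*(-9*(-2)) = -408*18 = -7344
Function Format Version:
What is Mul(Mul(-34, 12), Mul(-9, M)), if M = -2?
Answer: -7344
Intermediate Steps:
Mul(Mul(-34, 12), Mul(-9, M)) = Mul(Mul(-34, 12), Mul(-9, -2)) = Mul(-408, 18) = -7344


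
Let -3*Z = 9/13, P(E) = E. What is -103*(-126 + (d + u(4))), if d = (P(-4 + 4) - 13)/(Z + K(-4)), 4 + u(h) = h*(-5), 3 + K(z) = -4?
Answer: 1434893/94 ≈ 15265.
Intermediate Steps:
K(z) = -7 (K(z) = -3 - 4 = -7)
Z = -3/13 ≈ -0.23077
u(h) = -4 - 5*h (u(h) = -4 + h*(-5) = -4 - 5*h)
d = 169/94 (d = ((-4 + 4) - 13)/(-3/13 - 7) = (0 - 13)/(-94/13) = -13*(-13/94) = 169/94 ≈ 1.7979)
-103*(-126 + (d + u(4))) = -103*(-126 + (169/94 + (-4 - 5*4))) = -103*(-126 + (169/94 + (-4 - 20))) = -103*(-126 + (169/94 - 24)) = -103*(-126 - 2087/94) = -103*(-13931/94) = 1434893/94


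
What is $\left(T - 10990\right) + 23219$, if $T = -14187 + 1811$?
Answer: $-147$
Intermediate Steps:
$T = -12376$
$\left(T - 10990\right) + 23219 = \left(-12376 - 10990\right) + 23219 = -23366 + 23219 = -147$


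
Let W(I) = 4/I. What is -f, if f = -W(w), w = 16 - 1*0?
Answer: 1/4 ≈ 0.25000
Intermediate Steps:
w = 16 (w = 16 + 0 = 16)
f = -1/4 (f = -4/16 = -1*1/4 = -1/4 ≈ -0.25000)
-f = -1*(-1/4) = 1/4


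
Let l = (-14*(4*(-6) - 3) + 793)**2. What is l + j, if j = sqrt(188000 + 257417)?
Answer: 1371241 + sqrt(445417) ≈ 1.3719e+6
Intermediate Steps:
j = sqrt(445417) ≈ 667.40
l = 1371241 (l = (-14*(-24 - 3) + 793)**2 = (-14*(-27) + 793)**2 = (378 + 793)**2 = 1171**2 = 1371241)
l + j = 1371241 + sqrt(445417)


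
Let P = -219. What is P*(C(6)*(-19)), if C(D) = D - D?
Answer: 0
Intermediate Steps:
C(D) = 0
P*(C(6)*(-19)) = -0*(-19) = -219*0 = 0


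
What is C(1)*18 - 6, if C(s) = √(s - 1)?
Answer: -6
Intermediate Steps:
C(s) = √(-1 + s)
C(1)*18 - 6 = √(-1 + 1)*18 - 6 = √0*18 - 6 = 0*18 - 6 = 0 - 6 = -6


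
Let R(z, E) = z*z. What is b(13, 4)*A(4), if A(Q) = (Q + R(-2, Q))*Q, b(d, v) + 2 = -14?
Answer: -512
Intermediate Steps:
R(z, E) = z**2
b(d, v) = -16 (b(d, v) = -2 - 14 = -16)
A(Q) = Q*(4 + Q) (A(Q) = (Q + (-2)**2)*Q = (Q + 4)*Q = (4 + Q)*Q = Q*(4 + Q))
b(13, 4)*A(4) = -64*(4 + 4) = -64*8 = -16*32 = -512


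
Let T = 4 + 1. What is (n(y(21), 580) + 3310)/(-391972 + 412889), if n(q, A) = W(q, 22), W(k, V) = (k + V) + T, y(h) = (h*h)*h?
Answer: 12598/20917 ≈ 0.60229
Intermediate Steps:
y(h) = h**3 (y(h) = h**2*h = h**3)
T = 5
W(k, V) = 5 + V + k (W(k, V) = (k + V) + 5 = (V + k) + 5 = 5 + V + k)
n(q, A) = 27 + q (n(q, A) = 5 + 22 + q = 27 + q)
(n(y(21), 580) + 3310)/(-391972 + 412889) = ((27 + 21**3) + 3310)/(-391972 + 412889) = ((27 + 9261) + 3310)/20917 = (9288 + 3310)*(1/20917) = 12598*(1/20917) = 12598/20917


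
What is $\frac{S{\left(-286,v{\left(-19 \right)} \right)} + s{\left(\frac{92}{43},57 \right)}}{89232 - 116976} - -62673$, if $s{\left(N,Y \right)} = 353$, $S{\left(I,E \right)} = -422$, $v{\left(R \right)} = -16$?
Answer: $\frac{579599927}{9248} \approx 62673.0$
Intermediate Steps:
$\frac{S{\left(-286,v{\left(-19 \right)} \right)} + s{\left(\frac{92}{43},57 \right)}}{89232 - 116976} - -62673 = \frac{-422 + 353}{89232 - 116976} - -62673 = - \frac{69}{-27744} + 62673 = \left(-69\right) \left(- \frac{1}{27744}\right) + 62673 = \frac{23}{9248} + 62673 = \frac{579599927}{9248}$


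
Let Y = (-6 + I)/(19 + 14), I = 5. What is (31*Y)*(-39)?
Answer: 403/11 ≈ 36.636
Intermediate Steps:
Y = -1/33 (Y = (-6 + 5)/(19 + 14) = -1/33 ≈ -0.030303)
(31*Y)*(-39) = (31*(-1/33))*(-39) = -31/33*(-39) = 403/11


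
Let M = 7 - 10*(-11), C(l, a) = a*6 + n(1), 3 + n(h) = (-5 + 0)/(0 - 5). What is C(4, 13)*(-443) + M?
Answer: -33551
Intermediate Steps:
n(h) = -2 (n(h) = -3 + (-5 + 0)/(0 - 5) = -3 - 5/(-5) = -3 - 5*(-⅕) = -3 + 1 = -2)
C(l, a) = -2 + 6*a (C(l, a) = a*6 - 2 = 6*a - 2 = -2 + 6*a)
M = 117 (M = 7 + 110 = 117)
C(4, 13)*(-443) + M = (-2 + 6*13)*(-443) + 117 = (-2 + 78)*(-443) + 117 = 76*(-443) + 117 = -33668 + 117 = -33551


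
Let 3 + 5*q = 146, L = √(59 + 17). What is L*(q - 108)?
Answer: -794*√19/5 ≈ -692.19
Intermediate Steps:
L = 2*√19 (L = √76 = 2*√19 ≈ 8.7178)
q = 143/5 (q = -⅗ + (⅕)*146 = -⅗ + 146/5 = 143/5 ≈ 28.600)
L*(q - 108) = (2*√19)*(143/5 - 108) = (2*√19)*(-397/5) = -794*√19/5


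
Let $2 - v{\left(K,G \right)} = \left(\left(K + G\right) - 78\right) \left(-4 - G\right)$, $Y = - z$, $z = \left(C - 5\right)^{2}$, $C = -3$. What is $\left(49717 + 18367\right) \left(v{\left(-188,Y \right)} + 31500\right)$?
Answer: $3492845368$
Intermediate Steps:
$z = 64$ ($z = \left(-3 - 5\right)^{2} = \left(-8\right)^{2} = 64$)
$Y = -64$ ($Y = \left(-1\right) 64 = -64$)
$v{\left(K,G \right)} = 2 - \left(-4 - G\right) \left(-78 + G + K\right)$ ($v{\left(K,G \right)} = 2 - \left(\left(K + G\right) - 78\right) \left(-4 - G\right) = 2 - \left(\left(G + K\right) - 78\right) \left(-4 - G\right) = 2 - \left(-78 + G + K\right) \left(-4 - G\right) = 2 - \left(-4 - G\right) \left(-78 + G + K\right)$)
$\left(49717 + 18367\right) \left(v{\left(-188,Y \right)} + 31500\right) = \left(49717 + 18367\right) \left(\left(-310 + \left(-64\right)^{2} - -4736 + 4 \left(-188\right) - -12032\right) + 31500\right) = 68084 \left(\left(-310 + 4096 + 4736 - 752 + 12032\right) + 31500\right) = 68084 \left(19802 + 31500\right) = 68084 \cdot 51302 = 3492845368$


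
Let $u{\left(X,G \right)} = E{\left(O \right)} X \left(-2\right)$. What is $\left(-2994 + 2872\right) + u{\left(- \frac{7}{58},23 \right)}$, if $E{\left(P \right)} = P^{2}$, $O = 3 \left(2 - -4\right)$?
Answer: $- \frac{1270}{29} \approx -43.793$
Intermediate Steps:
$O = 18$ ($O = 3 \left(2 + 4\right) = 3 \cdot 6 = 18$)
$u{\left(X,G \right)} = - 648 X$ ($u{\left(X,G \right)} = 18^{2} X \left(-2\right) = 324 X \left(-2\right) = - 648 X$)
$\left(-2994 + 2872\right) + u{\left(- \frac{7}{58},23 \right)} = \left(-2994 + 2872\right) - 648 \left(- \frac{7}{58}\right) = -122 - 648 \left(\left(-7\right) \frac{1}{58}\right) = -122 - - \frac{2268}{29} = -122 + \frac{2268}{29} = - \frac{1270}{29}$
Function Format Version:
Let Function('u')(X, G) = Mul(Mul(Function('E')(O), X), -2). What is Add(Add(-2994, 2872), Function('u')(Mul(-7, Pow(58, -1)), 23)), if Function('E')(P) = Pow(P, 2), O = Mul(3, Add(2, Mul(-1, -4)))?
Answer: Rational(-1270, 29) ≈ -43.793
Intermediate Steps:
O = 18 (O = Mul(3, Add(2, 4)) = Mul(3, 6) = 18)
Function('u')(X, G) = Mul(-648, X) (Function('u')(X, G) = Mul(Mul(Pow(18, 2), X), -2) = Mul(Mul(324, X), -2) = Mul(-648, X))
Add(Add(-2994, 2872), Function('u')(Mul(-7, Pow(58, -1)), 23)) = Add(Add(-2994, 2872), Mul(-648, Mul(-7, Pow(58, -1)))) = Add(-122, Mul(-648, Mul(-7, Rational(1, 58)))) = Add(-122, Mul(-648, Rational(-7, 58))) = Add(-122, Rational(2268, 29)) = Rational(-1270, 29)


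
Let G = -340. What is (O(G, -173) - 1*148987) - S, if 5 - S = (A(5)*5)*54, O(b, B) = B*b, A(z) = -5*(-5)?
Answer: -83422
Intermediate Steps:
A(z) = 25
S = -6745 (S = 5 - 25*5*54 = 5 - 125*54 = 5 - 1*6750 = 5 - 6750 = -6745)
(O(G, -173) - 1*148987) - S = (-173*(-340) - 1*148987) - 1*(-6745) = (58820 - 148987) + 6745 = -90167 + 6745 = -83422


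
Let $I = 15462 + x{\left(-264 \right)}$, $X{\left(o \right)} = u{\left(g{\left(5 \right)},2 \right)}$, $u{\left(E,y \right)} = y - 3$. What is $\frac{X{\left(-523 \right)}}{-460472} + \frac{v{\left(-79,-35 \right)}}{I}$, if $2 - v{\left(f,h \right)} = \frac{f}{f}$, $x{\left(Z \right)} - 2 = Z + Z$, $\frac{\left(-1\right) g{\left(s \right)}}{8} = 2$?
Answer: $\frac{29713}{429850612} \approx 6.9124 \cdot 10^{-5}$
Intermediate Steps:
$g{\left(s \right)} = -16$ ($g{\left(s \right)} = \left(-8\right) 2 = -16$)
$u{\left(E,y \right)} = -3 + y$
$x{\left(Z \right)} = 2 + 2 Z$ ($x{\left(Z \right)} = 2 + \left(Z + Z\right) = 2 + 2 Z$)
$X{\left(o \right)} = -1$ ($X{\left(o \right)} = -3 + 2 = -1$)
$v{\left(f,h \right)} = 1$ ($v{\left(f,h \right)} = 2 - \frac{f}{f} = 2 - 1 = 1$)
$I = 14936$ ($I = 15462 + \left(2 + 2 \left(-264\right)\right) = 15462 + \left(2 - 528\right) = 15462 - 526 = 14936$)
$\frac{X{\left(-523 \right)}}{-460472} + \frac{v{\left(-79,-35 \right)}}{I} = - \frac{1}{-460472} + 1 \cdot \frac{1}{14936} = \left(-1\right) \left(- \frac{1}{460472}\right) + 1 \cdot \frac{1}{14936} = \frac{1}{460472} + \frac{1}{14936} = \frac{29713}{429850612}$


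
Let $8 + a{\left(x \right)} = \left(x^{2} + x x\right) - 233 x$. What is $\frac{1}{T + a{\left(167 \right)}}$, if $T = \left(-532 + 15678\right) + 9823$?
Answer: $\frac{1}{41828} \approx 2.3907 \cdot 10^{-5}$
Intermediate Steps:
$T = 24969$ ($T = 15146 + 9823 = 24969$)
$a{\left(x \right)} = -8 - 233 x + 2 x^{2}$ ($a{\left(x \right)} = -8 - \left(- x^{2} + 233 x - x x\right) = -8 - \left(- 2 x^{2} + 233 x\right) = -8 + \left(2 x^{2} - 233 x\right) = -8 + \left(- 233 x + 2 x^{2}\right) = -8 - 233 x + 2 x^{2}$)
$\frac{1}{T + a{\left(167 \right)}} = \frac{1}{24969 - \left(38919 - 55778\right)} = \frac{1}{24969 - -16859} = \frac{1}{24969 + 16859} = \frac{1}{41828}$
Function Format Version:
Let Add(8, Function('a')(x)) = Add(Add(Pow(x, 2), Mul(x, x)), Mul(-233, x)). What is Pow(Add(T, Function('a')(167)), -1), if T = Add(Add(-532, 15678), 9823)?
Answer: Rational(1, 41828) ≈ 2.3907e-5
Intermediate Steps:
T = 24969 (T = Add(15146, 9823) = 24969)
Function('a')(x) = Add(-8, Mul(-233, x), Mul(2, Pow(x, 2))) (Function('a')(x) = Add(-8, Add(Add(Pow(x, 2), Mul(x, x)), Mul(-233, x))) = Add(-8, Add(Add(Pow(x, 2), Pow(x, 2)), Mul(-233, x))) = Add(-8, Add(Mul(2, Pow(x, 2)), Mul(-233, x))) = Add(-8, Add(Mul(-233, x), Mul(2, Pow(x, 2)))) = Add(-8, Mul(-233, x), Mul(2, Pow(x, 2))))
Pow(Add(T, Function('a')(167)), -1) = Pow(Add(24969, Add(-8, Mul(-233, 167), Mul(2, Pow(167, 2)))), -1) = Pow(Add(24969, Add(-8, -38911, Mul(2, 27889))), -1) = Pow(Add(24969, Add(-8, -38911, 55778)), -1) = Pow(Add(24969, 16859), -1) = Pow(41828, -1) = Rational(1, 41828)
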